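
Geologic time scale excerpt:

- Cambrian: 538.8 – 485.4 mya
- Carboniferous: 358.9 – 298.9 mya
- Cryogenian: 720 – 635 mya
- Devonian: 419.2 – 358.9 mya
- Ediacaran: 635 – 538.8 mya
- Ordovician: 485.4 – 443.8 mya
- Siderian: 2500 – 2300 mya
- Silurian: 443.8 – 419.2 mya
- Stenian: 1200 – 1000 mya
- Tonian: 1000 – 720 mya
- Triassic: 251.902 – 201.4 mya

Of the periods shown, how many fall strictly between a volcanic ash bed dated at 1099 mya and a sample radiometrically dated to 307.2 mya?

1099 Ma sits inside the Stenian (1200–1000) and 307.2 Ma inside the Carboniferous (358.9–298.9); neither of those is wholly between the two dates.
The listed periods lying completely between them are Tonian, Cryogenian, Ediacaran, Cambrian, Ordovician, Silurian, Devonian — 7 in all.

7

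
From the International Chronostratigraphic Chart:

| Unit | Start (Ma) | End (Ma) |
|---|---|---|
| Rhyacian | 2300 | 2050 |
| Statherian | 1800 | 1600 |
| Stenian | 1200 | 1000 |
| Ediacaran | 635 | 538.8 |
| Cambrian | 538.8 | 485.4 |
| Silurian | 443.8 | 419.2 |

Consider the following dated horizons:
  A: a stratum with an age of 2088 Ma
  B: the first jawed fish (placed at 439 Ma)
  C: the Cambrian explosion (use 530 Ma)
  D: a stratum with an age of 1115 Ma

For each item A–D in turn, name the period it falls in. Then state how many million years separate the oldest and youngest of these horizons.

A — Rhyacian; B — Silurian; C — Cambrian; D — Stenian; span 1649 million years

A: 2088 Ma lies in 2300–2050 Ma, so Rhyacian.
B: 439 Ma lies in 443.8–419.2 Ma, so Silurian.
C: 530 Ma lies in 538.8–485.4 Ma, so Cambrian.
D: 1115 Ma lies in 1200–1000 Ma, so Stenian.
Oldest = 2088 Ma, youngest = 439 Ma → span 1649 Myr.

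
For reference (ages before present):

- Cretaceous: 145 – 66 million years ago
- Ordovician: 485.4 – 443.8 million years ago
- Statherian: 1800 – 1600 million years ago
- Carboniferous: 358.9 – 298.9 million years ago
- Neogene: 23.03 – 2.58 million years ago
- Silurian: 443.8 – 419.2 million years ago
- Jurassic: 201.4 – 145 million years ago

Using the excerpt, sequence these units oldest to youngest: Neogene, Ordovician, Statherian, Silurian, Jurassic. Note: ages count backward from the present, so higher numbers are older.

Statherian, Ordovician, Silurian, Jurassic, Neogene

The oldest of these is Statherian (starts 1800 Ma) and the youngest is Neogene (ends 2.58 Ma).
In between, by decreasing start age: Ordovician (485.4), Silurian (443.8), Jurassic (201.4).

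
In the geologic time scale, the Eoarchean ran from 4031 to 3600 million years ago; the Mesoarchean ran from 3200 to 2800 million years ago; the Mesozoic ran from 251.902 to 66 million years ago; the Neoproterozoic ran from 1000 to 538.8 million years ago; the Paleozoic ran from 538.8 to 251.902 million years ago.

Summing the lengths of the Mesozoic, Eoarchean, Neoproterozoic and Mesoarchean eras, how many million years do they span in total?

1478.102 million years

Duration is start − end for each: (251.902 − 66) + (4031 − 3600) + (1000 − 538.8) + (3200 − 2800).
That is 185.902 + 431 + 461.2 + 400, which totals 1478.102 million years.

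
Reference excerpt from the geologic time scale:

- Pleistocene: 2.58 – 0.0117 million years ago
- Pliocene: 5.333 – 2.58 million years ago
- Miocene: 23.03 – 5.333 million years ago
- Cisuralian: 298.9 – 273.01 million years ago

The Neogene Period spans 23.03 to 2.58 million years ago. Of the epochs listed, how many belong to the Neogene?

Epochs inside 23.03–2.58 Ma: Miocene, Pliocene — 2 in total.

2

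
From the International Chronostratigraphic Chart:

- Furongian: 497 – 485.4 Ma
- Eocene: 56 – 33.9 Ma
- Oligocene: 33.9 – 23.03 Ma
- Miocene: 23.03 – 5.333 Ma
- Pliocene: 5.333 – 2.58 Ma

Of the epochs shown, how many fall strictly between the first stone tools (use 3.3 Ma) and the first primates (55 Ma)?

55 Ma sits inside the Eocene (56–33.9) and 3.3 Ma inside the Pliocene (5.333–2.58); neither of those is wholly between the two dates.
The listed epochs lying completely between them are Oligocene, Miocene — 2 in all.

2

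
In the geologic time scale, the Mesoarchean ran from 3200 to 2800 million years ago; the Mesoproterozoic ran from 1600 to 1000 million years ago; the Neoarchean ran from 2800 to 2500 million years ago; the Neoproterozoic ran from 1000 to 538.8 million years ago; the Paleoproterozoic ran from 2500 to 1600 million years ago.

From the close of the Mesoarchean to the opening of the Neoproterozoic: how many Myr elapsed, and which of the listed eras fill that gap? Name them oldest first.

1800 million years; Neoarchean, Paleoproterozoic, Mesoproterozoic

The Mesoarchean closes at 2800 Ma and the Neoproterozoic opens at 1000 Ma, so the interval is 2800 − 1000 = 1800 Myr.
An era fits inside if it starts at or after 2800 Ma and ends at or before 1000 Ma; oldest first that gives Neoarchean, Paleoproterozoic, Mesoproterozoic.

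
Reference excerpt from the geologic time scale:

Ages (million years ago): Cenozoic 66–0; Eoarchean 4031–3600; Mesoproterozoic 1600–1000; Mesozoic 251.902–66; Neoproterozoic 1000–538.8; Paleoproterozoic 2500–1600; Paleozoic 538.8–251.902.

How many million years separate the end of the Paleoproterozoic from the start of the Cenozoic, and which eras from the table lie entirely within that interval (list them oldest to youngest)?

End of Paleoproterozoic = 1600 Ma; start of Cenozoic = 66 Ma.
Gap = 1600 − 66 = 1534 Myr.
Eras wholly inside 1600–66 Ma: Mesoproterozoic (1600–1000), Neoproterozoic (1000–538.8), Paleozoic (538.8–251.902), Mesozoic (251.902–66).

1534 million years; Mesoproterozoic, Neoproterozoic, Paleozoic, Mesozoic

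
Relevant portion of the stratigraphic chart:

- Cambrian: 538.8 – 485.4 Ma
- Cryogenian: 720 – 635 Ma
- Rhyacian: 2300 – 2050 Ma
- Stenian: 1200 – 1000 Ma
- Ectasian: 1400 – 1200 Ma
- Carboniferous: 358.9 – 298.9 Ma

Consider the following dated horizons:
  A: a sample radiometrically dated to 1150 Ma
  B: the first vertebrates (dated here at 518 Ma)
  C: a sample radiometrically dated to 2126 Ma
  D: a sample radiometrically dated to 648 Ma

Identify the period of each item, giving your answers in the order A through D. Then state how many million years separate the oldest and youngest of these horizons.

A: 1150 Ma lies in 1200–1000 Ma, so Stenian.
B: 518 Ma lies in 538.8–485.4 Ma, so Cambrian.
C: 2126 Ma lies in 2300–2050 Ma, so Rhyacian.
D: 648 Ma lies in 720–635 Ma, so Cryogenian.
Oldest = 2126 Ma, youngest = 518 Ma → span 1608 Myr.

A — Stenian; B — Cambrian; C — Rhyacian; D — Cryogenian; span 1608 million years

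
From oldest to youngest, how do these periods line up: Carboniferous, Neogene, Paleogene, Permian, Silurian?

Group by era (each group listed oldest first) — Paleozoic: Silurian, Carboniferous, Permian; Cenozoic: Paleogene, Neogene. The eras run Paleozoic → Mesozoic → Cenozoic. Concatenating the groups in that era order gives oldest to youngest directly.

Silurian, then Carboniferous, then Permian, then Paleogene, then Neogene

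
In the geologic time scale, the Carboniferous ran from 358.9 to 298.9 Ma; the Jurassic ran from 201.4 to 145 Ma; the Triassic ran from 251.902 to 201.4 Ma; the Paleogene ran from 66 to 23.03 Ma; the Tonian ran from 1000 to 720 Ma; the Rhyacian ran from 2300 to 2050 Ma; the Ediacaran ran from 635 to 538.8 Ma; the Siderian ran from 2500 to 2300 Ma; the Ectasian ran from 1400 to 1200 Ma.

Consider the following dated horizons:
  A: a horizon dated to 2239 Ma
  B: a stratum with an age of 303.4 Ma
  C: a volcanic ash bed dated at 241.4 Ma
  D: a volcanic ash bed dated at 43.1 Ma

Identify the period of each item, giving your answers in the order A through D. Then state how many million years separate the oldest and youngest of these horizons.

Match each age against the start–end ranges in the excerpt: A = 2239 Ma → Rhyacian (2300–2050); B = 303.4 Ma → Carboniferous (358.9–298.9); C = 241.4 Ma → Triassic (251.902–201.4); D = 43.1 Ma → Paleogene (66–23.03).
The largest age is 2239 Ma and the smallest is 43.1 Ma; their difference is 2195.9 Myr.

A — Rhyacian; B — Carboniferous; C — Triassic; D — Paleogene; span 2195.9 million years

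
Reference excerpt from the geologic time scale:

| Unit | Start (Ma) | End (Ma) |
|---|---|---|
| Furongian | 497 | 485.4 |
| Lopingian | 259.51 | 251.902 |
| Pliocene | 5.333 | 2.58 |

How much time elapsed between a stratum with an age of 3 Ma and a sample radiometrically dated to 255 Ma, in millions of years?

255 − 3 = 252 million years.

252 million years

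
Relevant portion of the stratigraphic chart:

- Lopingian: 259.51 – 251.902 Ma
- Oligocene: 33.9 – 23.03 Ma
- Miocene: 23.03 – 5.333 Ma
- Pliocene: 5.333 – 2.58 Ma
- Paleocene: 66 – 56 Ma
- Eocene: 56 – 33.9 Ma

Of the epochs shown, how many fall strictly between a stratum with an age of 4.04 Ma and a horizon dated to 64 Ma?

3

The older date is 64 Ma and the younger is 4.04 Ma.
Epochs with start < 64 and end > 4.04 Ma: Eocene (56–33.9), Oligocene (33.9–23.03), Miocene (23.03–5.333).
That is 3 complete epochs.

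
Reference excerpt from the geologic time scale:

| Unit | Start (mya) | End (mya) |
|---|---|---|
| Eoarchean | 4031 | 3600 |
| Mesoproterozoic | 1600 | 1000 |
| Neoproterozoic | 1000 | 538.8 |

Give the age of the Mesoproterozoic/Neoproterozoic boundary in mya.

1000 mya

The Mesoproterozoic ends and the Neoproterozoic begins at 1000 mya.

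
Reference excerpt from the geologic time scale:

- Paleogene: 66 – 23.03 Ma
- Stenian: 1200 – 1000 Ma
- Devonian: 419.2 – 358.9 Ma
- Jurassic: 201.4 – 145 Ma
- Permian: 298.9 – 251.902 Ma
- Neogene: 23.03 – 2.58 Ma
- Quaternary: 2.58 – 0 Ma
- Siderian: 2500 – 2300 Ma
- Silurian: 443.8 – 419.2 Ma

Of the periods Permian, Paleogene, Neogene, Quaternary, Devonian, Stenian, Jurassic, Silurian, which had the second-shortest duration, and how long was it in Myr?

Durations: Permian 46.998; Paleogene 42.97; Neogene 20.45; Quaternary 2.58; Devonian 60.3; Stenian 200; Jurassic 56.4; Silurian 24.6 Myr.
Sorted shortest-first: Quaternary (2.58), Neogene (20.45), Silurian (24.6), Paleogene (42.97), Permian (46.998), Jurassic (56.4), Devonian (60.3), Stenian (200).
The second shortest is Neogene at 20.45 Myr.

Neogene, 20.45 million years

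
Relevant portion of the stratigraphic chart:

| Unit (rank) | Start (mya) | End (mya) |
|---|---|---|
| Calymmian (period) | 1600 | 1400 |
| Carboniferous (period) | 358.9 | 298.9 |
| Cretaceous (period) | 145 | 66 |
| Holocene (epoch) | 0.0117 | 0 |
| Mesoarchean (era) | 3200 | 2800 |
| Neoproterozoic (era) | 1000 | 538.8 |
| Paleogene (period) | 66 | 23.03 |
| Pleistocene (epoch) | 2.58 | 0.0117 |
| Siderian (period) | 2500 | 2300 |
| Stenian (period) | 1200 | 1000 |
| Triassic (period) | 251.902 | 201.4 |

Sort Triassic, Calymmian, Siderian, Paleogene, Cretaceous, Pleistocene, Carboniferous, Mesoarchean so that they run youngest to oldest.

The oldest of these is Mesoarchean (starts 3200 Ma) and the youngest is Pleistocene (ends 0.0117 Ma).
In between, by decreasing start age: Siderian (2500), Calymmian (1600), Carboniferous (358.9), Triassic (251.902), Cretaceous (145), Paleogene (66).
Listing youngest first means reversing that sequence.

Pleistocene, Paleogene, Cretaceous, Triassic, Carboniferous, Calymmian, Siderian, Mesoarchean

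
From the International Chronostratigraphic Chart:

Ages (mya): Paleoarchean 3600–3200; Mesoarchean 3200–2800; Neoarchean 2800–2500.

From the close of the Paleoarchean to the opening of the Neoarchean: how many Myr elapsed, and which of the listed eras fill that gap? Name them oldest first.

End of Paleoarchean = 3200 Ma; start of Neoarchean = 2800 Ma.
Gap = 3200 − 2800 = 400 Myr.
Eras wholly inside 3200–2800 Ma: Mesoarchean (3200–2800).

400 million years; Mesoarchean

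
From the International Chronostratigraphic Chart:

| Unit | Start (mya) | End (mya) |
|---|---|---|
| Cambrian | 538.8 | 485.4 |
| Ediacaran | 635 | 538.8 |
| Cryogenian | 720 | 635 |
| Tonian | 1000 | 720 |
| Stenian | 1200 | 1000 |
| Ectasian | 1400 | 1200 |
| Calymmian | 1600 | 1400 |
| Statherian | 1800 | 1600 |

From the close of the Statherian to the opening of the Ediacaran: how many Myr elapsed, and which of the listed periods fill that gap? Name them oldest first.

End of Statherian = 1600 Ma; start of Ediacaran = 635 Ma.
Gap = 1600 − 635 = 965 Myr.
Periods wholly inside 1600–635 Ma: Calymmian (1600–1400), Ectasian (1400–1200), Stenian (1200–1000), Tonian (1000–720), Cryogenian (720–635).

965 million years; Calymmian, Ectasian, Stenian, Tonian, Cryogenian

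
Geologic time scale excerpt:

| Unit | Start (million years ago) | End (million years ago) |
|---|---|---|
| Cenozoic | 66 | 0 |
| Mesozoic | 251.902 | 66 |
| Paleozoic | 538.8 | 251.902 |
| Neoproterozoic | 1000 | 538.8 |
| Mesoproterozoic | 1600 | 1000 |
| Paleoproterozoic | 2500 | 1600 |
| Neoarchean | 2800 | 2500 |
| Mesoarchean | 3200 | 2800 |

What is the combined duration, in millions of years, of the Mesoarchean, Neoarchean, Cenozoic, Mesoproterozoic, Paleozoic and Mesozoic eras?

Duration is start − end for each: (3200 − 2800) + (2800 − 2500) + (66 − 0) + (1600 − 1000) + (538.8 − 251.902) + (251.902 − 66).
That is 400 + 300 + 66 + 600 + 286.898 + 185.902, which totals 1838.8 million years.

1838.8 million years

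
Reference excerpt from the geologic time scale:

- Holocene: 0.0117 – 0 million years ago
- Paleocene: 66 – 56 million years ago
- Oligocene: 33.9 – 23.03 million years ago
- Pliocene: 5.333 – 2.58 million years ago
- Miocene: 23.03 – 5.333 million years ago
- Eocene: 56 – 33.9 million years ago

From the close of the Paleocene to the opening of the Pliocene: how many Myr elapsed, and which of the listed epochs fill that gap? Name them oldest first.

End of Paleocene = 56 Ma; start of Pliocene = 5.333 Ma.
Gap = 56 − 5.333 = 50.667 Myr.
Epochs wholly inside 56–5.333 Ma: Eocene (56–33.9), Oligocene (33.9–23.03), Miocene (23.03–5.333).

50.667 million years; Eocene, Oligocene, Miocene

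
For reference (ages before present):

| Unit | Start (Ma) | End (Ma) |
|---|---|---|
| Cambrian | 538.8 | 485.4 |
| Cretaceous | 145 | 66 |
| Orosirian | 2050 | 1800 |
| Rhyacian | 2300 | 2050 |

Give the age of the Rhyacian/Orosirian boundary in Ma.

2050 Ma

The Rhyacian ends and the Orosirian begins at 2050 Ma.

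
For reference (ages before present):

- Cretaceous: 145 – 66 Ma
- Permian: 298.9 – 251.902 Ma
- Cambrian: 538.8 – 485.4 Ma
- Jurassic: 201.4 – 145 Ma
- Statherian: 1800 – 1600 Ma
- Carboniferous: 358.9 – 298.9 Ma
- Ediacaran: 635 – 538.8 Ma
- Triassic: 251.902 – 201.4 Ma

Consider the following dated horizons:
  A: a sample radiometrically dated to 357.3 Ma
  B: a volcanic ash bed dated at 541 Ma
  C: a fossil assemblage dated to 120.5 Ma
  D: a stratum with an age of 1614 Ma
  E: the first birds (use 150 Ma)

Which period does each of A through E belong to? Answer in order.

A — Carboniferous; B — Ediacaran; C — Cretaceous; D — Statherian; E — Jurassic

Match each age against the start–end ranges in the excerpt: A = 357.3 Ma → Carboniferous (358.9–298.9); B = 541 Ma → Ediacaran (635–538.8); C = 120.5 Ma → Cretaceous (145–66); D = 1614 Ma → Statherian (1800–1600); E = 150 Ma → Jurassic (201.4–145).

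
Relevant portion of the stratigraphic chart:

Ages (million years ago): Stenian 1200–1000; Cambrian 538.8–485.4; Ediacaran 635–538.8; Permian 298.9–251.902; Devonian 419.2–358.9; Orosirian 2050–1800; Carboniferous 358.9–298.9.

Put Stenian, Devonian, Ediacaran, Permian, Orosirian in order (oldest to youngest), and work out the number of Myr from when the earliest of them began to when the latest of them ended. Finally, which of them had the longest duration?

Start ages (Ma): Orosirian 2050, Stenian 1200, Ediacaran 635, Devonian 419.2, Permian 298.9.
Ordered oldest to youngest: Orosirian, Stenian, Ediacaran, Devonian, Permian.
Span = 2050 − 251.902 = 1798.098 Myr.
Durations: Stenian 200, Orosirian 250, Devonian 60.3, Permian 46.998, Ediacaran 96.2 → longest is Orosirian (250 Myr).

Orosirian, Stenian, Ediacaran, Devonian, Permian; total span 1798.098 Myr; longest is Orosirian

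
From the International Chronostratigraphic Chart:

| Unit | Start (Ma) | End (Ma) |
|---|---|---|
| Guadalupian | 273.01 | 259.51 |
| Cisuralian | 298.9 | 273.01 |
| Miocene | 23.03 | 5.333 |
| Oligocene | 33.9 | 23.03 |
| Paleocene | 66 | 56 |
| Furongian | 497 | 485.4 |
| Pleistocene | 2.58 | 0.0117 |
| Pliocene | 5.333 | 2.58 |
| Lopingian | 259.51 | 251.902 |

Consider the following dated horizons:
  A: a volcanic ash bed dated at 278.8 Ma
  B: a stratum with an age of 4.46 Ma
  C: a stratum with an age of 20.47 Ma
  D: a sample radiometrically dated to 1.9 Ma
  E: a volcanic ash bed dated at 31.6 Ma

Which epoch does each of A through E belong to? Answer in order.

A — Cisuralian; B — Pliocene; C — Miocene; D — Pleistocene; E — Oligocene

Match each age against the start–end ranges in the excerpt: A = 278.8 Ma → Cisuralian (298.9–273.01); B = 4.46 Ma → Pliocene (5.333–2.58); C = 20.47 Ma → Miocene (23.03–5.333); D = 1.9 Ma → Pleistocene (2.58–0.0117); E = 31.6 Ma → Oligocene (33.9–23.03).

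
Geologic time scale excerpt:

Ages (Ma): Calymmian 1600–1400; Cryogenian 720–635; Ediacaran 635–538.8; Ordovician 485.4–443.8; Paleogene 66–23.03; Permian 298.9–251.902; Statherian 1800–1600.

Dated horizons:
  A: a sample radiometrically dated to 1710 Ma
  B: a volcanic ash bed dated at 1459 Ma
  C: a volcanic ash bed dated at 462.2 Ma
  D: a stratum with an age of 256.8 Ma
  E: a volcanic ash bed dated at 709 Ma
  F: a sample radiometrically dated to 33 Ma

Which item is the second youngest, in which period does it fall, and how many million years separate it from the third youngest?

Sorted youngest-first by Ma: F (33), D (256.8), C (462.2), E (709), B (1459), A (1710).
The second youngest is D at 256.8 Ma, which lies in 298.9–251.902 Ma: the Permian.
The third youngest is C at 462.2 Ma; separation = |256.8 − 462.2| = 205.4 Myr.

D, in the Permian; 205.4 million years to C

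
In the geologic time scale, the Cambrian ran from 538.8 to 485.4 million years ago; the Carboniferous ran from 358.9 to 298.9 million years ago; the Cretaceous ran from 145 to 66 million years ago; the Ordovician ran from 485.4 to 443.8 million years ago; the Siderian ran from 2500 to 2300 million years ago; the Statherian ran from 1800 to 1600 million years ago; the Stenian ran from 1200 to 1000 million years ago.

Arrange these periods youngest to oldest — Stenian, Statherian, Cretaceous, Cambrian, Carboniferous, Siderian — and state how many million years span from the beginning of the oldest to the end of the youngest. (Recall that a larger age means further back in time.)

Start ages (Ma): Siderian 2500, Statherian 1800, Stenian 1200, Cambrian 538.8, Carboniferous 358.9, Cretaceous 145.
Ordered youngest to oldest: Cretaceous, Carboniferous, Cambrian, Stenian, Statherian, Siderian.
Span = 2500 − 66 = 2434 Myr.

Cretaceous, Carboniferous, Cambrian, Stenian, Statherian, Siderian; total span 2434 Myr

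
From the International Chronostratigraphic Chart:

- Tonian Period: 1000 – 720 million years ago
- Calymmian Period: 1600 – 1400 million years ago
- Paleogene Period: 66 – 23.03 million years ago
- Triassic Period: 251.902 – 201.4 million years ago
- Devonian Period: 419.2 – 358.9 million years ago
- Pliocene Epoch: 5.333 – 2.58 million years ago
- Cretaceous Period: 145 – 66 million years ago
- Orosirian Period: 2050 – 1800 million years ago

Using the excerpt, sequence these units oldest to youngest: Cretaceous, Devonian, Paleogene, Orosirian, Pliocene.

Orosirian, Devonian, Cretaceous, Paleogene, Pliocene

Read off each span (Ma): Cretaceous 145–66; Devonian 419.2–358.9; Paleogene 66–23.03; Orosirian 2050–1800; Pliocene 5.333–2.58.
Larger Ma is older, so oldest→youngest is Orosirian, Devonian, Cretaceous, Paleogene, Pliocene.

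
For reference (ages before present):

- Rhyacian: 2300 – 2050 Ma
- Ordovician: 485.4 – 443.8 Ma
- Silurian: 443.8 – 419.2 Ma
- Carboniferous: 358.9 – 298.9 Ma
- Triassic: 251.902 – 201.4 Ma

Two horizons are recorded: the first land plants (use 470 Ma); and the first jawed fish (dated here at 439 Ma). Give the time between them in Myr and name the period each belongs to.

Elapsed time: 470 − 439 = 31 Myr.
470 Ma lies within 485.4–443.8 Ma: Ordovician.
439 Ma lies within 443.8–419.2 Ma: Silurian.

31 million years apart; the first in the Ordovician, the second in the Silurian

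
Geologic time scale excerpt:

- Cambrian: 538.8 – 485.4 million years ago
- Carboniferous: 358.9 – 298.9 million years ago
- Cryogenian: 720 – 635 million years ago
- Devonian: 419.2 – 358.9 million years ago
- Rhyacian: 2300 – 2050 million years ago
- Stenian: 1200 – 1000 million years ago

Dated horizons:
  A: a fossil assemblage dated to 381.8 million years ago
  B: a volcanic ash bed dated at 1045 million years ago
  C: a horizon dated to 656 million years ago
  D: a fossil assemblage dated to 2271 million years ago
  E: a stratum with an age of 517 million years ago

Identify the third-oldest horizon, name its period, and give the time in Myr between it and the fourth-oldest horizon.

C, in the Cryogenian; 139 million years to E

Sorted oldest-first by Ma: D (2271), B (1045), C (656), E (517), A (381.8).
The third oldest is C at 656 Ma, which lies in 720–635 Ma: the Cryogenian.
The fourth oldest is E at 517 Ma; separation = |656 − 517| = 139 Myr.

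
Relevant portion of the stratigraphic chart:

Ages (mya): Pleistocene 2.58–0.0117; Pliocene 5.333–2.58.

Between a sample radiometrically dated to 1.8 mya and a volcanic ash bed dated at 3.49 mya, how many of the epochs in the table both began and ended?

0

The older date is 3.49 Ma and the younger is 1.8 Ma.
No epoch both begins after 3.49 Ma and ends before 1.8 Ma, so the count is 0.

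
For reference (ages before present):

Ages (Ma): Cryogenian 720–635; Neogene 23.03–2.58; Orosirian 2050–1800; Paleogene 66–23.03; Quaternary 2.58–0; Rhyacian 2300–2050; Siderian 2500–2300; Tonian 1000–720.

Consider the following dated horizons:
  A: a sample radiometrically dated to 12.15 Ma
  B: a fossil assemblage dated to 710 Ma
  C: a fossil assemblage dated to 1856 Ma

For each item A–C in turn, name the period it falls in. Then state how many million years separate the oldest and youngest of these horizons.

A — Neogene; B — Cryogenian; C — Orosirian; span 1843.85 million years

A: 12.15 Ma lies in 23.03–2.58 Ma, so Neogene.
B: 710 Ma lies in 720–635 Ma, so Cryogenian.
C: 1856 Ma lies in 2050–1800 Ma, so Orosirian.
Oldest = 1856 Ma, youngest = 12.15 Ma → span 1843.85 Myr.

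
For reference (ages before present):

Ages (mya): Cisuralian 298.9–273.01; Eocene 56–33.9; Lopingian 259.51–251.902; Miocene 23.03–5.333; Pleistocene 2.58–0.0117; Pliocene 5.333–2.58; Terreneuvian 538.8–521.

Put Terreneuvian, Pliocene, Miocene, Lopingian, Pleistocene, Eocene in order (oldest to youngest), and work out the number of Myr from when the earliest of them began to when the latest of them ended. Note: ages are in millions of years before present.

From the excerpt: Terreneuvian 538.8–521; Pliocene 5.333–2.58; Miocene 23.03–5.333; Lopingian 259.51–251.902; Pleistocene 2.58–0.0117; Eocene 56–33.9 (Ma).
Larger Ma is earlier, so the oldest is Terreneuvian and the youngest is Pleistocene; oldest to youngest: Terreneuvian, Lopingian, Eocene, Miocene, Pliocene, Pleistocene.
Oldest start 538.8 minus youngest end 0.0117 gives 538.7883 Myr overall.

Terreneuvian → Lopingian → Eocene → Miocene → Pliocene → Pleistocene; total span 538.7883 Myr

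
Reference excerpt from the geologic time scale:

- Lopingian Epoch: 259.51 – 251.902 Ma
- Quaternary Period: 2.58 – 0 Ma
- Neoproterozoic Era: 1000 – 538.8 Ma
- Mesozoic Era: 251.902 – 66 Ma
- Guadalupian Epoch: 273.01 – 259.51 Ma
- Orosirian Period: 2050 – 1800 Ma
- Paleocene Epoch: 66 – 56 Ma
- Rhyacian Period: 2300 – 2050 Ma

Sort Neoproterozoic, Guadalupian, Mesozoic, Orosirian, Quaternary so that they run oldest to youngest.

Orosirian, Neoproterozoic, Guadalupian, Mesozoic, Quaternary

Read off each span (Ma): Neoproterozoic 1000–538.8; Guadalupian 273.01–259.51; Mesozoic 251.902–66; Orosirian 2050–1800; Quaternary 2.58–0.
Larger Ma is older, so oldest→youngest is Orosirian, Neoproterozoic, Guadalupian, Mesozoic, Quaternary.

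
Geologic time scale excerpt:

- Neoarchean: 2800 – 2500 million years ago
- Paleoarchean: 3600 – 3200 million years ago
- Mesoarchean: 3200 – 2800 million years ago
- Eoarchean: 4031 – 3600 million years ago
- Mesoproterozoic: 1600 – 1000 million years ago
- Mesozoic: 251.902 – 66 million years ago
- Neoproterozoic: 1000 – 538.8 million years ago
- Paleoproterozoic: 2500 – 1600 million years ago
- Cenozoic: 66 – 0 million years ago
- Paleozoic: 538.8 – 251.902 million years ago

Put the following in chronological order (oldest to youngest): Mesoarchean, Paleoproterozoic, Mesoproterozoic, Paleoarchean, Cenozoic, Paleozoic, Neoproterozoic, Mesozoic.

Paleoarchean, then Mesoarchean, then Paleoproterozoic, then Mesoproterozoic, then Neoproterozoic, then Paleozoic, then Mesozoic, then Cenozoic

Read off each span (Ma): Mesoarchean 3200–2800; Paleoproterozoic 2500–1600; Mesoproterozoic 1600–1000; Paleoarchean 3600–3200; Cenozoic 66–0; Paleozoic 538.8–251.902; Neoproterozoic 1000–538.8; Mesozoic 251.902–66.
Larger Ma is older, so oldest→youngest is Paleoarchean, Mesoarchean, Paleoproterozoic, Mesoproterozoic, Neoproterozoic, Paleozoic, Mesozoic, Cenozoic.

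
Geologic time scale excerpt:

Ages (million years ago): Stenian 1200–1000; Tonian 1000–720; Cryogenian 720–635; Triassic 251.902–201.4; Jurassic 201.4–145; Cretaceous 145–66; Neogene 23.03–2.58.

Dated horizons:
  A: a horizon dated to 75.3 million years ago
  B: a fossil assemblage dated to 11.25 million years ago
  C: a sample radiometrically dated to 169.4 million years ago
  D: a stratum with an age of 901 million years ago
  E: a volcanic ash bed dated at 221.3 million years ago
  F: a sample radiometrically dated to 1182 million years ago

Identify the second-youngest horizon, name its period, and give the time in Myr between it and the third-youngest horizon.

Smaller Ma means younger, so youngest first: B 11.25 < A 75.3 < C 169.4 < E 221.3 < D 901 < F 1182.
Counting 2 along gives A (75.3 Ma); the excerpt puts that inside the Cretaceous, 145–66 Ma.
Next in line is C (169.4 Ma), and 169.4 − 75.3 = 94.1 Myr.

A, in the Cretaceous; 94.1 million years to C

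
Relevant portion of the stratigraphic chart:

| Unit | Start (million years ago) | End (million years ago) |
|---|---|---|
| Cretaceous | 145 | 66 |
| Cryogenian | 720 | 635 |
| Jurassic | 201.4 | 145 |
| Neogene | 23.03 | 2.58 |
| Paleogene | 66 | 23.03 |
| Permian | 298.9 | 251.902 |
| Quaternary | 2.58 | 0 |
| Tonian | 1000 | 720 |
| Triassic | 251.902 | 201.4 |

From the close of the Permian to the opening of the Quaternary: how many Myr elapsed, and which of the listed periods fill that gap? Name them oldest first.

249.322 million years; Triassic, Jurassic, Cretaceous, Paleogene, Neogene

The Permian closes at 251.902 Ma and the Quaternary opens at 2.58 Ma, so the interval is 251.902 − 2.58 = 249.322 Myr.
A period fits inside if it starts at or after 251.902 Ma and ends at or before 2.58 Ma; oldest first that gives Triassic, Jurassic, Cretaceous, Paleogene, Neogene.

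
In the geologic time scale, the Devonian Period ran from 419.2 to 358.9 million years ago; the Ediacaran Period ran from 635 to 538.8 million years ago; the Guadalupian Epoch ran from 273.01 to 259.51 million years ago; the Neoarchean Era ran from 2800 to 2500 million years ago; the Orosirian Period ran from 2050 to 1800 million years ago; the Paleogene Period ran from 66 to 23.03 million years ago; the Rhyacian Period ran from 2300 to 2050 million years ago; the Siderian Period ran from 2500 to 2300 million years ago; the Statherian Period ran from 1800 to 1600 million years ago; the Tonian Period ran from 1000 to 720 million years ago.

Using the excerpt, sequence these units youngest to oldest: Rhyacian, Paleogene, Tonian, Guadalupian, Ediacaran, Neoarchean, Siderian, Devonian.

Sorting by start age (ascending Ma, since larger Ma = older): Paleogene began 66, Guadalupian began 273.01, Devonian began 419.2, Ediacaran began 635, Tonian began 1000, Rhyacian began 2300, Siderian began 2500, Neoarchean began 2800.

Paleogene → Guadalupian → Devonian → Ediacaran → Tonian → Rhyacian → Siderian → Neoarchean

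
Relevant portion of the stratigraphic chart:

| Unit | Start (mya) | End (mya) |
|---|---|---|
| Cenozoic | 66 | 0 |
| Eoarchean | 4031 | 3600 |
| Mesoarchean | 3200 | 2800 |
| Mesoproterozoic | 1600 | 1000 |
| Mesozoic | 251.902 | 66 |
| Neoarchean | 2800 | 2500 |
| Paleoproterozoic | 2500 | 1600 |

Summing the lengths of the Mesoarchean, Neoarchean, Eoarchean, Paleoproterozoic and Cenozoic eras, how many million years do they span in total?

Duration is start − end for each: (3200 − 2800) + (2800 − 2500) + (4031 − 3600) + (2500 − 1600) + (66 − 0).
That is 400 + 300 + 431 + 900 + 66, which totals 2097 million years.

2097 million years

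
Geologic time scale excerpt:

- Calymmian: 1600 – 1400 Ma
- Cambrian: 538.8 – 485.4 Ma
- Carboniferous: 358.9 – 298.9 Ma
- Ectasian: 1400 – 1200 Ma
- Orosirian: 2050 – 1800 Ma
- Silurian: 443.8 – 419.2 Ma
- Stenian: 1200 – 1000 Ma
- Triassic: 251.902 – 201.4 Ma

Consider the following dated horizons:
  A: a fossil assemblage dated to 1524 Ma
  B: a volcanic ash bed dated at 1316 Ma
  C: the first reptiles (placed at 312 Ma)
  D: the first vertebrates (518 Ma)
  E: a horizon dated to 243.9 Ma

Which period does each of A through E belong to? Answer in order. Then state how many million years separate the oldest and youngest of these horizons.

Match each age against the start–end ranges in the excerpt: A = 1524 Ma → Calymmian (1600–1400); B = 1316 Ma → Ectasian (1400–1200); C = 312 Ma → Carboniferous (358.9–298.9); D = 518 Ma → Cambrian (538.8–485.4); E = 243.9 Ma → Triassic (251.902–201.4).
The largest age is 1524 Ma and the smallest is 243.9 Ma; their difference is 1280.1 Myr.

A — Calymmian; B — Ectasian; C — Carboniferous; D — Cambrian; E — Triassic; span 1280.1 million years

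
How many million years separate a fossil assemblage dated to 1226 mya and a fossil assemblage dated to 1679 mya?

453 million years

1679 − 1226 = 453 million years.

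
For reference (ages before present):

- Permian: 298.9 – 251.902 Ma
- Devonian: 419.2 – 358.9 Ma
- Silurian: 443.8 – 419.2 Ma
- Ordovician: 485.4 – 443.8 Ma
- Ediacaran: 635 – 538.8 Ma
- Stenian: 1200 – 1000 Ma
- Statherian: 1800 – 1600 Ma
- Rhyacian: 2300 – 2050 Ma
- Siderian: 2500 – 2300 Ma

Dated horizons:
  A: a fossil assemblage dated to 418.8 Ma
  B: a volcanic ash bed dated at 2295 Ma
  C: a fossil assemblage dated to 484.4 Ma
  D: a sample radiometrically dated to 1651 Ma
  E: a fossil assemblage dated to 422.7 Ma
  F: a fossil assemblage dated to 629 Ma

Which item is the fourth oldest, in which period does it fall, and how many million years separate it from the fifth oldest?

C, in the Ordovician; 61.7 million years to E

Sorted oldest-first by Ma: B (2295), D (1651), F (629), C (484.4), E (422.7), A (418.8).
The fourth oldest is C at 484.4 Ma, which lies in 485.4–443.8 Ma: the Ordovician.
The fifth oldest is E at 422.7 Ma; separation = |484.4 − 422.7| = 61.7 Myr.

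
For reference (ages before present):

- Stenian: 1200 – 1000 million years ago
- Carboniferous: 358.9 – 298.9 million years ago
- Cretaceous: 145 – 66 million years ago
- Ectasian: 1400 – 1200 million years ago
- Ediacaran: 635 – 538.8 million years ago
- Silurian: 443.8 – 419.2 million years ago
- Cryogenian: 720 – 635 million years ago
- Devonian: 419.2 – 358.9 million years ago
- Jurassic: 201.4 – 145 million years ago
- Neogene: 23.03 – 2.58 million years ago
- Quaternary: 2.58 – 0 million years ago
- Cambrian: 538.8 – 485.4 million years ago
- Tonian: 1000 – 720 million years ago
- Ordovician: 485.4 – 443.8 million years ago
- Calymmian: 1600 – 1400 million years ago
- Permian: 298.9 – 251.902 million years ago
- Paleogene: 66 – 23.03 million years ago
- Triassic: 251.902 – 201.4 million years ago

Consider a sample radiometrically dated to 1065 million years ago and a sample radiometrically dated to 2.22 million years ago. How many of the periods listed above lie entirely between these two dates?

14

The older date is 1065 Ma and the younger is 2.22 Ma.
Periods with start < 1065 and end > 2.22 Ma: Tonian (1000–720), Cryogenian (720–635), Ediacaran (635–538.8), Cambrian (538.8–485.4), Ordovician (485.4–443.8), Silurian (443.8–419.2), Devonian (419.2–358.9), Carboniferous (358.9–298.9), Permian (298.9–251.902), Triassic (251.902–201.4), Jurassic (201.4–145), Cretaceous (145–66), Paleogene (66–23.03), Neogene (23.03–2.58).
That is 14 complete periods.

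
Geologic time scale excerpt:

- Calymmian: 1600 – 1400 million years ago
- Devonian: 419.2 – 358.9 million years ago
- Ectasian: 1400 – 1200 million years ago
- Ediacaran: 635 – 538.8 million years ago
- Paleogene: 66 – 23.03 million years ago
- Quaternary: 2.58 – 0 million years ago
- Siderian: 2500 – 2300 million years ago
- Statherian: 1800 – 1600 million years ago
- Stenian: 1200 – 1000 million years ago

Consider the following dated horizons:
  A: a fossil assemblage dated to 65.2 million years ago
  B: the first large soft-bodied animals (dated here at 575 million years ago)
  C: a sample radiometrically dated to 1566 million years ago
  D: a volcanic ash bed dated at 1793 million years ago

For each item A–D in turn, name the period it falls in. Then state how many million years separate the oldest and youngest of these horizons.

A — Paleogene; B — Ediacaran; C — Calymmian; D — Statherian; span 1727.8 million years

A: 65.2 Ma lies in 66–23.03 Ma, so Paleogene.
B: 575 Ma lies in 635–538.8 Ma, so Ediacaran.
C: 1566 Ma lies in 1600–1400 Ma, so Calymmian.
D: 1793 Ma lies in 1800–1600 Ma, so Statherian.
Oldest = 1793 Ma, youngest = 65.2 Ma → span 1727.8 Myr.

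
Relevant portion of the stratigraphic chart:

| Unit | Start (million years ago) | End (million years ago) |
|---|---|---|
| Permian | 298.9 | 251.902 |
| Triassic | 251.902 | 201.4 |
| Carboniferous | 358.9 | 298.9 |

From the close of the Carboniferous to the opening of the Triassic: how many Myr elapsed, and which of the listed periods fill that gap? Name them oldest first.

End of Carboniferous = 298.9 Ma; start of Triassic = 251.902 Ma.
Gap = 298.9 − 251.902 = 46.998 Myr.
Periods wholly inside 298.9–251.902 Ma: Permian (298.9–251.902).

46.998 million years; Permian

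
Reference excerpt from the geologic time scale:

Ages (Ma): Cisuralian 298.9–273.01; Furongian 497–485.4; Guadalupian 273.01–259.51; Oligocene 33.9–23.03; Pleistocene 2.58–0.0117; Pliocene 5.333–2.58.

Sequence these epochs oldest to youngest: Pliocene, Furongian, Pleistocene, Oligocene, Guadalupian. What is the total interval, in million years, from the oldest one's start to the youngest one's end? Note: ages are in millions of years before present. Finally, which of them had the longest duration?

Furongian, Guadalupian, Oligocene, Pliocene, Pleistocene; total span 496.9883 Myr; longest is Guadalupian

From the excerpt: Pliocene 5.333–2.58; Furongian 497–485.4; Pleistocene 2.58–0.0117; Oligocene 33.9–23.03; Guadalupian 273.01–259.51 (Ma).
Larger Ma is earlier, so the oldest is Furongian and the youngest is Pleistocene; oldest to youngest: Furongian, Guadalupian, Oligocene, Pliocene, Pleistocene.
Oldest start 497 minus youngest end 0.0117 gives 496.9883 Myr overall.
Individual lengths (start − end): Furongian 11.6; Pliocene 2.753; Guadalupian 13.5; Oligocene 10.87; Pleistocene 2.5683. The largest is Guadalupian at 13.5 Myr.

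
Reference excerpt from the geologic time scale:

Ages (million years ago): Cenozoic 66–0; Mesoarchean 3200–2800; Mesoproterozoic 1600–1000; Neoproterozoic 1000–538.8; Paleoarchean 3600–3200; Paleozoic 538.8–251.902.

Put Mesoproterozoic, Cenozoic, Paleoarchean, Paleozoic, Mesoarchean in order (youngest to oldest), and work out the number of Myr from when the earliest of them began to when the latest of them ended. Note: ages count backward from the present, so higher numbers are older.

Start ages (Ma): Paleoarchean 3600, Mesoarchean 3200, Mesoproterozoic 1600, Paleozoic 538.8, Cenozoic 66.
Ordered youngest to oldest: Cenozoic, Paleozoic, Mesoproterozoic, Mesoarchean, Paleoarchean.
Span = 3600 − 0 = 3600 Myr.

Cenozoic → Paleozoic → Mesoproterozoic → Mesoarchean → Paleoarchean; total span 3600 Myr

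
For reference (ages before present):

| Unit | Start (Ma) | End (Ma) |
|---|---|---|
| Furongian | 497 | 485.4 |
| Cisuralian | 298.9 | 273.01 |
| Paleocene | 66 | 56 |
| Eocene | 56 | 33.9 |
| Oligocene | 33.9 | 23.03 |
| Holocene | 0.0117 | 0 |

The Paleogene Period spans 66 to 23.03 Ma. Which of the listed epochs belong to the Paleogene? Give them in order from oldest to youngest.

Epochs with both bounds inside 66–23.03 Ma: Paleocene (66–56), Eocene (56–33.9), Oligocene (33.9–23.03).

Paleocene, Eocene, Oligocene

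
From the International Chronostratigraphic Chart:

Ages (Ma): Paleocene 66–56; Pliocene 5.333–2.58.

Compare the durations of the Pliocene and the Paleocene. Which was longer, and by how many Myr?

Pliocene: 5.333 − 2.58 = 2.753 Myr.
Paleocene: 66 − 56 = 10 Myr.
Difference: 10 − 2.753 = 7.247 Myr, so the Paleocene was longer.

Paleocene, by 7.247 million years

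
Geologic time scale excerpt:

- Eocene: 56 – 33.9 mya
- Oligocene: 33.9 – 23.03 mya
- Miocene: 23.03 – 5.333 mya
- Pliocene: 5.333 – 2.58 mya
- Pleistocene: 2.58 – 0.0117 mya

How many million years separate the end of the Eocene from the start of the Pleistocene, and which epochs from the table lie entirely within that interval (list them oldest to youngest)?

The Eocene closes at 33.9 Ma and the Pleistocene opens at 2.58 Ma, so the interval is 33.9 − 2.58 = 31.32 Myr.
An epoch fits inside if it starts at or after 33.9 Ma and ends at or before 2.58 Ma; oldest first that gives Oligocene, Miocene, Pliocene.

31.32 million years; Oligocene, Miocene, Pliocene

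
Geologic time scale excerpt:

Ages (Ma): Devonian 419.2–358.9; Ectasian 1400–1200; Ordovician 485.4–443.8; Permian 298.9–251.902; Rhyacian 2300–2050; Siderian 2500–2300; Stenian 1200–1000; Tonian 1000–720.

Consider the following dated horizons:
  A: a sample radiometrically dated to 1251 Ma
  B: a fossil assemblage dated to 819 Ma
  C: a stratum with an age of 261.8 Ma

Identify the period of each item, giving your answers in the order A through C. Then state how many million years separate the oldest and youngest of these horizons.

A — Ectasian; B — Tonian; C — Permian; span 989.2 million years

Match each age against the start–end ranges in the excerpt: A = 1251 Ma → Ectasian (1400–1200); B = 819 Ma → Tonian (1000–720); C = 261.8 Ma → Permian (298.9–251.902).
The largest age is 1251 Ma and the smallest is 261.8 Ma; their difference is 989.2 Myr.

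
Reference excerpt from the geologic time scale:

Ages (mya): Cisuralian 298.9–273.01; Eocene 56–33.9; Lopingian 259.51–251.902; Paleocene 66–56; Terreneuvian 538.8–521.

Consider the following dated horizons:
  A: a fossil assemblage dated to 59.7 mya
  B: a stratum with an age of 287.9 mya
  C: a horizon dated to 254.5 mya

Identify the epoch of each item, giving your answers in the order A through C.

A: 59.7 Ma lies in 66–56 Ma, so Paleocene.
B: 287.9 Ma lies in 298.9–273.01 Ma, so Cisuralian.
C: 254.5 Ma lies in 259.51–251.902 Ma, so Lopingian.

A — Paleocene; B — Cisuralian; C — Lopingian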